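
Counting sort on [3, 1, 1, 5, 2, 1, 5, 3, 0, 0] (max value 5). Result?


Count array: [2, 3, 1, 2, 0, 2]
Reconstruct: [0, 0, 1, 1, 1, 2, 3, 3, 5, 5]


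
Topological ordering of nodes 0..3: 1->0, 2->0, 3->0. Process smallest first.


Kahn's algorithm, process smallest node first
Order: [1, 2, 3, 0]


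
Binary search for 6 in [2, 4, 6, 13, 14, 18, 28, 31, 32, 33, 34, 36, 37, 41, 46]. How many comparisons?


Search for 6:
[0,14] mid=7 arr[7]=31
[0,6] mid=3 arr[3]=13
[0,2] mid=1 arr[1]=4
[2,2] mid=2 arr[2]=6
Total: 4 comparisons


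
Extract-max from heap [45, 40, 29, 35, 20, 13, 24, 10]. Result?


Max = 45
Replace root with last, heapify down
Resulting heap: [40, 35, 29, 10, 20, 13, 24]


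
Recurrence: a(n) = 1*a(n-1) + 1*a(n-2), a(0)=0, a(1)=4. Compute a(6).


Build bottom-up:
...a(4)=12, a(5)=20, a(6)=1*20+1*12=32


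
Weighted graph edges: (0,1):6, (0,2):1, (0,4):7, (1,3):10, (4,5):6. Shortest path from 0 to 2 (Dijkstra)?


Dijkstra from 0:
Distances: {0: 0, 1: 6, 2: 1, 3: 16, 4: 7, 5: 13}
Shortest distance to 2 = 1, path = [0, 2]


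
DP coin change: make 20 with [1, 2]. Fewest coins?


dp[0]=0; dp[i]=1+min(dp[i-c] for c in coins)
...dp[15]=8, dp[16]=8, dp[17]=9, dp[18]=9, dp[19]=10, dp[20]=10
Minimum coins for 20 = 10


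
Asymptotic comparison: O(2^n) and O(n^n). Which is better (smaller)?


exponential grows slower than n^n
O(2^n) is asymptotically smaller; O(n^n) grows faster


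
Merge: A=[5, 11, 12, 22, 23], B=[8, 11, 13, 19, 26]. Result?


Compare heads, take smaller each step.
Merged: [5, 8, 11, 11, 12, 13, 19, 22, 23, 26]


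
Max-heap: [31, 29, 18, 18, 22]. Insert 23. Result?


Append 23: [31, 29, 18, 18, 22, 23]
Bubble up: swap idx 5(23) with idx 2(18)
Result: [31, 29, 23, 18, 22, 18]


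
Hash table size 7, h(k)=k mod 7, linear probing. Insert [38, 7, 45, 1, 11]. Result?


Insertions: 38->slot 3; 7->slot 0; 45->slot 4; 1->slot 1; 11->slot 5
Table: [7, 1, None, 38, 45, 11, None]


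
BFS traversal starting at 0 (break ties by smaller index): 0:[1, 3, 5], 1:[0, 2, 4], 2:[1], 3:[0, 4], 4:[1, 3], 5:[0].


BFS queue: start with [0]
Visit order: [0, 1, 3, 5, 2, 4]


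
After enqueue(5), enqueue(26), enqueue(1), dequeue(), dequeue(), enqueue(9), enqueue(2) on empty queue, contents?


enqueue(5) -> [5]
enqueue(26) -> [5, 26]
enqueue(1) -> [5, 26, 1]
dequeue() returns 5 -> [26, 1]
dequeue() returns 26 -> [1]
enqueue(9) -> [1, 9]
enqueue(2) -> [1, 9, 2]
Final queue (front to back): [1, 9, 2]


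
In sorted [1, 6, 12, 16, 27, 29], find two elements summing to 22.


Two pointers: lo=0, hi=5
Found pair: (6, 16) summing to 22


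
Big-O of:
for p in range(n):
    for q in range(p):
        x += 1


Per nesting level: O(n) * O(n) [triangular over p] = O(n^2)
Complexity: O(n^2)


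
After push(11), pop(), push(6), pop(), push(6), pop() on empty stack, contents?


push(11) -> [11]
pop() returns 11 -> []
push(6) -> [6]
pop() returns 6 -> []
push(6) -> [6]
pop() returns 6 -> []
Final stack (bottom to top): []


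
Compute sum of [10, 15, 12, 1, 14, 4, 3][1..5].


Prefix sums: [0, 10, 25, 37, 38, 52, 56, 59]
Sum[1..5] = prefix[6] - prefix[1] = 56 - 10 = 46


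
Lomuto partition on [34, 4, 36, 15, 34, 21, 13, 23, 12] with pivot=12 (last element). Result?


Elements <= 12 go left of pivot.
Result: [4, 12, 36, 15, 34, 21, 13, 23, 34], pivot at index 1


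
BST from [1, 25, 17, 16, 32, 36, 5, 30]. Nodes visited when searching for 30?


BST root = 1
Search for 30: compare at each node
Path: [1, 25, 32, 30]


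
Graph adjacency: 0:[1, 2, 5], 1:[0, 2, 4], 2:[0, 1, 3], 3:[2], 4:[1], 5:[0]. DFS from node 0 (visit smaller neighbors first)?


DFS stack-based: start with [0]
Visit order: [0, 1, 2, 3, 4, 5]


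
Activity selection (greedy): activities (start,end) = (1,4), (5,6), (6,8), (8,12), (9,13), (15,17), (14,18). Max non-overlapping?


Greedy: pick earliest-ending, then skip overlaps.
Selected (5 activities): [(1, 4), (5, 6), (6, 8), (8, 12), (15, 17)]


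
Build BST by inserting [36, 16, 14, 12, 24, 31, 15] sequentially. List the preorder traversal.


Root = 36; build tree by BST insertion.
Preorder traversal: [36, 16, 14, 12, 15, 24, 31]


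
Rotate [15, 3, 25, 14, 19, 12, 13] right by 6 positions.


Right rotate by 6: [3, 25, 14, 19, 12, 13, 15]


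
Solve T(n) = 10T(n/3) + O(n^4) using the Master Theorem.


a=10, b=3, c=4. log_3(10)=2.096 < c=4. Case 3: O(n^c) = O(n^4)
Complexity: O(n^4)


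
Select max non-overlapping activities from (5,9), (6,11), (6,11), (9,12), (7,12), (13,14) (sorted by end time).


Greedy: pick earliest-ending, then skip overlaps.
Selected (3 activities): [(5, 9), (9, 12), (13, 14)]


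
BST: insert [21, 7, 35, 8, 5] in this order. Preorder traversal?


Root = 21; build tree by BST insertion.
Preorder traversal: [21, 7, 5, 8, 35]


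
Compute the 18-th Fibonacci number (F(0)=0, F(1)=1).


F(n)=F(n-1)+F(n-2)
...F(16)=987, F(17)=1597, F(18)=2584


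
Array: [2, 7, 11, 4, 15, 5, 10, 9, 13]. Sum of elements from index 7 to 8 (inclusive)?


Prefix sums: [0, 2, 9, 20, 24, 39, 44, 54, 63, 76]
Sum[7..8] = prefix[9] - prefix[7] = 76 - 54 = 22


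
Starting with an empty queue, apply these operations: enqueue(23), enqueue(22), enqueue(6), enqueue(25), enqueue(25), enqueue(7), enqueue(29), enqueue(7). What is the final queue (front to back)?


enqueue(23) -> [23]
enqueue(22) -> [23, 22]
enqueue(6) -> [23, 22, 6]
enqueue(25) -> [23, 22, 6, 25]
enqueue(25) -> [23, 22, 6, 25, 25]
enqueue(7) -> [23, 22, 6, 25, 25, 7]
enqueue(29) -> [23, 22, 6, 25, 25, 7, 29]
enqueue(7) -> [23, 22, 6, 25, 25, 7, 29, 7]
Final queue (front to back): [23, 22, 6, 25, 25, 7, 29, 7]


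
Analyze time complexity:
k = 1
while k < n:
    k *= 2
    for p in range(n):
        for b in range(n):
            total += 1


Per nesting level: O(log n) * O(n) * O(n) = O(n^2 log n)
Complexity: O(n^2 log n)


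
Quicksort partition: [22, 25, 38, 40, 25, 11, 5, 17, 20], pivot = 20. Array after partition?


Elements <= 20 go left of pivot.
Result: [11, 5, 17, 20, 25, 22, 25, 38, 40], pivot at index 3


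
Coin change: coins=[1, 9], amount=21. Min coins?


dp[0]=0; dp[i]=1+min(dp[i-c] for c in coins)
...dp[16]=8, dp[17]=9, dp[18]=2, dp[19]=3, dp[20]=4, dp[21]=5
Minimum coins for 21 = 5


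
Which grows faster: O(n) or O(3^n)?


linear grows slower than exponential (base 3)
O(n) is asymptotically smaller; O(3^n) grows faster


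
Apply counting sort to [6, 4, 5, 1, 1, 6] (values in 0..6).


Count array: [0, 2, 0, 0, 1, 1, 2]
Reconstruct: [1, 1, 4, 5, 6, 6]


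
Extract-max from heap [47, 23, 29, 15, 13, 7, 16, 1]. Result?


Max = 47
Replace root with last, heapify down
Resulting heap: [29, 23, 16, 15, 13, 7, 1]


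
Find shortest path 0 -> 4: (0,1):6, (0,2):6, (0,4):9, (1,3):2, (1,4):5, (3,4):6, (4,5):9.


Dijkstra from 0:
Distances: {0: 0, 1: 6, 2: 6, 3: 8, 4: 9, 5: 18}
Shortest distance to 4 = 9, path = [0, 4]


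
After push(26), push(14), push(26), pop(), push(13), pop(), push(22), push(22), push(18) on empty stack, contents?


push(26) -> [26]
push(14) -> [26, 14]
push(26) -> [26, 14, 26]
pop() returns 26 -> [26, 14]
push(13) -> [26, 14, 13]
pop() returns 13 -> [26, 14]
push(22) -> [26, 14, 22]
push(22) -> [26, 14, 22, 22]
push(18) -> [26, 14, 22, 22, 18]
Final stack (bottom to top): [26, 14, 22, 22, 18]


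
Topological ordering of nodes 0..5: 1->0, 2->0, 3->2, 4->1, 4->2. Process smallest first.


Kahn's algorithm, process smallest node first
Order: [3, 4, 1, 2, 0, 5]


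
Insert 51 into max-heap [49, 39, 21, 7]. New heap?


Append 51: [49, 39, 21, 7, 51]
Bubble up: swap idx 4(51) with idx 1(39); swap idx 1(51) with idx 0(49)
Result: [51, 49, 21, 7, 39]


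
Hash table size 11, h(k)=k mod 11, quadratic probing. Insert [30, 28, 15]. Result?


Insertions: 30->slot 8; 28->slot 6; 15->slot 4
Table: [None, None, None, None, 15, None, 28, None, 30, None, None]


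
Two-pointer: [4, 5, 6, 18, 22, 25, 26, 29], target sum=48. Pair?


Two pointers: lo=0, hi=7
Found pair: (22, 26) summing to 48


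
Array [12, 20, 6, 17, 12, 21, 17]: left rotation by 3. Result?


Left rotate by 3: [17, 12, 21, 17, 12, 20, 6]


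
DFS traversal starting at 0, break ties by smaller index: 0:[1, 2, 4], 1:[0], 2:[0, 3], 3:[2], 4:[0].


DFS stack-based: start with [0]
Visit order: [0, 1, 2, 3, 4]


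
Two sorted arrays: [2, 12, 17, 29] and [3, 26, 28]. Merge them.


Compare heads, take smaller each step.
Merged: [2, 3, 12, 17, 26, 28, 29]


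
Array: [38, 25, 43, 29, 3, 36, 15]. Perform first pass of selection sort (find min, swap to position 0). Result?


After one pass: [3, 25, 43, 29, 38, 36, 15]


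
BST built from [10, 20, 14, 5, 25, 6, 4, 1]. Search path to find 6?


BST root = 10
Search for 6: compare at each node
Path: [10, 5, 6]


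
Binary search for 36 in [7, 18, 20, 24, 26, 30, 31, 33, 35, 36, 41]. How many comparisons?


Search for 36:
[0,10] mid=5 arr[5]=30
[6,10] mid=8 arr[8]=35
[9,10] mid=9 arr[9]=36
Total: 3 comparisons


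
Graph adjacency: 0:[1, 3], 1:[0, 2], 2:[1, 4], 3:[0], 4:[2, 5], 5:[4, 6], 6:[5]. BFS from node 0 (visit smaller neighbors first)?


BFS queue: start with [0]
Visit order: [0, 1, 3, 2, 4, 5, 6]


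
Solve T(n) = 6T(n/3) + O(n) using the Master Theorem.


a=6, b=3, c=1. log_3(6)=1.631 > c=1. Case 1: O(n^log_b(a)) = O(n^1.631)
Complexity: O(n^1.631)


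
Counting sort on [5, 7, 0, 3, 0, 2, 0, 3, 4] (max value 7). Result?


Count array: [3, 0, 1, 2, 1, 1, 0, 1]
Reconstruct: [0, 0, 0, 2, 3, 3, 4, 5, 7]


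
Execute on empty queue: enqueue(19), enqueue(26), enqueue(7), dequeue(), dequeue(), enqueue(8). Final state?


enqueue(19) -> [19]
enqueue(26) -> [19, 26]
enqueue(7) -> [19, 26, 7]
dequeue() returns 19 -> [26, 7]
dequeue() returns 26 -> [7]
enqueue(8) -> [7, 8]
Final queue (front to back): [7, 8]


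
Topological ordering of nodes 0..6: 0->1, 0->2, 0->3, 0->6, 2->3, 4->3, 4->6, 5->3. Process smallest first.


Kahn's algorithm, process smallest node first
Order: [0, 1, 2, 4, 5, 3, 6]


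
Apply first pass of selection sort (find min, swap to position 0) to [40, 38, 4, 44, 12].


After one pass: [4, 38, 40, 44, 12]


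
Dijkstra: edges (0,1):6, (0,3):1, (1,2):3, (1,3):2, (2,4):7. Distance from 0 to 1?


Dijkstra from 0:
Distances: {0: 0, 1: 3, 2: 6, 3: 1, 4: 13}
Shortest distance to 1 = 3, path = [0, 3, 1]


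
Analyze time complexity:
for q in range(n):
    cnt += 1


Per nesting level: O(n) = O(n)
Complexity: O(n)


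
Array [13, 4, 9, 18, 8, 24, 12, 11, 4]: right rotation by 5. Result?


Right rotate by 5: [8, 24, 12, 11, 4, 13, 4, 9, 18]


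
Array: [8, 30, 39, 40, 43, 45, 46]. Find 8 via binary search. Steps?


Search for 8:
[0,6] mid=3 arr[3]=40
[0,2] mid=1 arr[1]=30
[0,0] mid=0 arr[0]=8
Total: 3 comparisons


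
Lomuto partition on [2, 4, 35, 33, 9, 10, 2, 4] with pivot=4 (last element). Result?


Elements <= 4 go left of pivot.
Result: [2, 4, 2, 4, 9, 10, 35, 33], pivot at index 3


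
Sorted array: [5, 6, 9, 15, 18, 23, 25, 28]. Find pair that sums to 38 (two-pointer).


Two pointers: lo=0, hi=7
Found pair: (15, 23) summing to 38


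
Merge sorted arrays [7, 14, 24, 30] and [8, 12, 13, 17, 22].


Compare heads, take smaller each step.
Merged: [7, 8, 12, 13, 14, 17, 22, 24, 30]


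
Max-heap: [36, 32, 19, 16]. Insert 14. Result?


Append 14: [36, 32, 19, 16, 14]
Bubble up: no swaps needed
Result: [36, 32, 19, 16, 14]


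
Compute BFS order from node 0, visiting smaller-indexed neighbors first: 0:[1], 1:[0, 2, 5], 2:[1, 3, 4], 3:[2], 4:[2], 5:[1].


BFS queue: start with [0]
Visit order: [0, 1, 2, 5, 3, 4]


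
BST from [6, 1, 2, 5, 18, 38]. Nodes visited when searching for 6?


BST root = 6
Search for 6: compare at each node
Path: [6]


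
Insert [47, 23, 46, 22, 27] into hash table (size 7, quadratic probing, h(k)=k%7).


Insertions: 47->slot 5; 23->slot 2; 46->slot 4; 22->slot 1; 27->slot 6
Table: [None, 22, 23, None, 46, 47, 27]


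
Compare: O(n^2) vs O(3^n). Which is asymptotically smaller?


quadratic grows slower than exponential (base 3)
O(n^2) is asymptotically smaller; O(3^n) grows faster


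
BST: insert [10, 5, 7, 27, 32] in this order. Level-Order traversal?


Root = 10; build tree by BST insertion.
Level-Order traversal: [10, 5, 27, 7, 32]


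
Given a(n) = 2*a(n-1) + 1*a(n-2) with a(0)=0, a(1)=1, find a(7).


Build bottom-up:
...a(5)=29, a(6)=70, a(7)=2*70+1*29=169


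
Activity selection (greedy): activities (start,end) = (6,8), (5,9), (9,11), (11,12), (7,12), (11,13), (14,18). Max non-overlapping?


Greedy: pick earliest-ending, then skip overlaps.
Selected (4 activities): [(6, 8), (9, 11), (11, 12), (14, 18)]


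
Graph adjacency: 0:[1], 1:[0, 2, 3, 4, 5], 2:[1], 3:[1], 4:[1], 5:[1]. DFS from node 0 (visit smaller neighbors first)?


DFS stack-based: start with [0]
Visit order: [0, 1, 2, 3, 4, 5]


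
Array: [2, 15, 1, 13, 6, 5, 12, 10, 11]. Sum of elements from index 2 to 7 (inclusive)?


Prefix sums: [0, 2, 17, 18, 31, 37, 42, 54, 64, 75]
Sum[2..7] = prefix[8] - prefix[2] = 64 - 17 = 47


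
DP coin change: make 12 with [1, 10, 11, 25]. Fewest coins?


dp[0]=0; dp[i]=1+min(dp[i-c] for c in coins)
...dp[7]=7, dp[8]=8, dp[9]=9, dp[10]=1, dp[11]=1, dp[12]=2
Minimum coins for 12 = 2


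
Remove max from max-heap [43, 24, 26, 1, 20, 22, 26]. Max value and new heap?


Max = 43
Replace root with last, heapify down
Resulting heap: [26, 24, 26, 1, 20, 22]


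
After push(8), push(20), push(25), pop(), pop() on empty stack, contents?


push(8) -> [8]
push(20) -> [8, 20]
push(25) -> [8, 20, 25]
pop() returns 25 -> [8, 20]
pop() returns 20 -> [8]
Final stack (bottom to top): [8]


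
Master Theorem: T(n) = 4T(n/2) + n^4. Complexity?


a=4, b=2, c=4. log_2(4)=2 < c=4. Case 3: O(n^c) = O(n^4)
Complexity: O(n^4)


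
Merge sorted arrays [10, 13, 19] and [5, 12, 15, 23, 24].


Compare heads, take smaller each step.
Merged: [5, 10, 12, 13, 15, 19, 23, 24]


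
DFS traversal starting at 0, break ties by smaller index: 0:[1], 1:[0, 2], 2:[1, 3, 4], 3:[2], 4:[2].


DFS stack-based: start with [0]
Visit order: [0, 1, 2, 3, 4]


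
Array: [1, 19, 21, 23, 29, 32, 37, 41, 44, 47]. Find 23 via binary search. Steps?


Search for 23:
[0,9] mid=4 arr[4]=29
[0,3] mid=1 arr[1]=19
[2,3] mid=2 arr[2]=21
[3,3] mid=3 arr[3]=23
Total: 4 comparisons


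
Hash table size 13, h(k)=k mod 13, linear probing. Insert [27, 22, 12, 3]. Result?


Insertions: 27->slot 1; 22->slot 9; 12->slot 12; 3->slot 3
Table: [None, 27, None, 3, None, None, None, None, None, 22, None, None, 12]


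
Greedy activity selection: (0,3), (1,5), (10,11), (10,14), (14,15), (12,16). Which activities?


Greedy: pick earliest-ending, then skip overlaps.
Selected (3 activities): [(0, 3), (10, 11), (14, 15)]


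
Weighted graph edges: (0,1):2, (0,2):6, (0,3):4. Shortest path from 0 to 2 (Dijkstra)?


Dijkstra from 0:
Distances: {0: 0, 1: 2, 2: 6, 3: 4}
Shortest distance to 2 = 6, path = [0, 2]


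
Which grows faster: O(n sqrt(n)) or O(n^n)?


n^1.5 grows slower than n^n
O(n sqrt(n)) is asymptotically smaller; O(n^n) grows faster


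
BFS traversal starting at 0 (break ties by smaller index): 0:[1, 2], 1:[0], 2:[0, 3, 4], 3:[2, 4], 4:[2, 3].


BFS queue: start with [0]
Visit order: [0, 1, 2, 3, 4]


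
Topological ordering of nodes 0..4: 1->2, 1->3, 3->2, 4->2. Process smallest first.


Kahn's algorithm, process smallest node first
Order: [0, 1, 3, 4, 2]


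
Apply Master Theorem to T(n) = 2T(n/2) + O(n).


a=2, b=2, c=1. log_2(2)=1 = c=1. Case 2: O(n^c log n) = O(n log n)
Complexity: O(n log n)


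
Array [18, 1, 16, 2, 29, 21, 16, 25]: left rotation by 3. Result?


Left rotate by 3: [2, 29, 21, 16, 25, 18, 1, 16]


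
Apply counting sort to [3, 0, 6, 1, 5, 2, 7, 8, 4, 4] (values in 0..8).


Count array: [1, 1, 1, 1, 2, 1, 1, 1, 1]
Reconstruct: [0, 1, 2, 3, 4, 4, 5, 6, 7, 8]


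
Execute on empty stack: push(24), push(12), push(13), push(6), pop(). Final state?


push(24) -> [24]
push(12) -> [24, 12]
push(13) -> [24, 12, 13]
push(6) -> [24, 12, 13, 6]
pop() returns 6 -> [24, 12, 13]
Final stack (bottom to top): [24, 12, 13]


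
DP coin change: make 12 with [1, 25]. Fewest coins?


dp[0]=0; dp[i]=1+min(dp[i-c] for c in coins)
...dp[7]=7, dp[8]=8, dp[9]=9, dp[10]=10, dp[11]=11, dp[12]=12
Minimum coins for 12 = 12


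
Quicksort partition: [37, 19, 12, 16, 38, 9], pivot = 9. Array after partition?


Elements <= 9 go left of pivot.
Result: [9, 19, 12, 16, 38, 37], pivot at index 0


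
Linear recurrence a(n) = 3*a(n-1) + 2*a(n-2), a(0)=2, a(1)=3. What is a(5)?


Build bottom-up:
...a(3)=45, a(4)=161, a(5)=3*161+2*45=573


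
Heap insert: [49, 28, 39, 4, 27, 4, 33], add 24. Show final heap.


Append 24: [49, 28, 39, 4, 27, 4, 33, 24]
Bubble up: swap idx 7(24) with idx 3(4)
Result: [49, 28, 39, 24, 27, 4, 33, 4]


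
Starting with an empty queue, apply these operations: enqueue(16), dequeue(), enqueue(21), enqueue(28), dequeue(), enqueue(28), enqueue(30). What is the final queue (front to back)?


enqueue(16) -> [16]
dequeue() returns 16 -> []
enqueue(21) -> [21]
enqueue(28) -> [21, 28]
dequeue() returns 21 -> [28]
enqueue(28) -> [28, 28]
enqueue(30) -> [28, 28, 30]
Final queue (front to back): [28, 28, 30]


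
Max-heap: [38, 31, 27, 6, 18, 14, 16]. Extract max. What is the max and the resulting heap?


Max = 38
Replace root with last, heapify down
Resulting heap: [31, 18, 27, 6, 16, 14]


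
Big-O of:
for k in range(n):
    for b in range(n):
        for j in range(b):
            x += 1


Per nesting level: O(n) * O(n) * O(n) [triangular over b] = O(n^3)
Complexity: O(n^3)


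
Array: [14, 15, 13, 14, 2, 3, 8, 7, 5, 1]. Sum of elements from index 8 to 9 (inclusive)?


Prefix sums: [0, 14, 29, 42, 56, 58, 61, 69, 76, 81, 82]
Sum[8..9] = prefix[10] - prefix[8] = 82 - 76 = 6


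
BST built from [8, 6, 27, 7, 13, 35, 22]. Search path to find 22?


BST root = 8
Search for 22: compare at each node
Path: [8, 27, 13, 22]


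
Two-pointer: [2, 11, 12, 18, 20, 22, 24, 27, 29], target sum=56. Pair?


Two pointers: lo=0, hi=8
Found pair: (27, 29) summing to 56


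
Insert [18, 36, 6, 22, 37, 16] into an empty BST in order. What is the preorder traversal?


Root = 18; build tree by BST insertion.
Preorder traversal: [18, 6, 16, 36, 22, 37]


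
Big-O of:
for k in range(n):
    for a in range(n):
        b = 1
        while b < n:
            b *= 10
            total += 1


Per nesting level: O(n) * O(n) * O(log n) = O(n^2 log n)
Complexity: O(n^2 log n)


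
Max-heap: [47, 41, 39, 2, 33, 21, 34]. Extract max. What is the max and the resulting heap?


Max = 47
Replace root with last, heapify down
Resulting heap: [41, 34, 39, 2, 33, 21]


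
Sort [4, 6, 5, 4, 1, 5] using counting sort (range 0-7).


Count array: [0, 1, 0, 0, 2, 2, 1, 0]
Reconstruct: [1, 4, 4, 5, 5, 6]


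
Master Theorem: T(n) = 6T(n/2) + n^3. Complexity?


a=6, b=2, c=3. log_2(6)=2.585 < c=3. Case 3: O(n^c) = O(n^3)
Complexity: O(n^3)


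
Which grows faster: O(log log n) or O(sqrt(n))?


double-logarithmic grows slower than sublinear
O(log log n) is asymptotically smaller; O(sqrt(n)) grows faster


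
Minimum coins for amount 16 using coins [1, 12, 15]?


dp[0]=0; dp[i]=1+min(dp[i-c] for c in coins)
...dp[11]=11, dp[12]=1, dp[13]=2, dp[14]=3, dp[15]=1, dp[16]=2
Minimum coins for 16 = 2


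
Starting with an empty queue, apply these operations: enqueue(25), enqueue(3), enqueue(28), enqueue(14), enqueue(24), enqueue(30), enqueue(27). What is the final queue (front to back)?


enqueue(25) -> [25]
enqueue(3) -> [25, 3]
enqueue(28) -> [25, 3, 28]
enqueue(14) -> [25, 3, 28, 14]
enqueue(24) -> [25, 3, 28, 14, 24]
enqueue(30) -> [25, 3, 28, 14, 24, 30]
enqueue(27) -> [25, 3, 28, 14, 24, 30, 27]
Final queue (front to back): [25, 3, 28, 14, 24, 30, 27]


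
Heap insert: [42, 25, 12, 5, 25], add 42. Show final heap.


Append 42: [42, 25, 12, 5, 25, 42]
Bubble up: swap idx 5(42) with idx 2(12)
Result: [42, 25, 42, 5, 25, 12]


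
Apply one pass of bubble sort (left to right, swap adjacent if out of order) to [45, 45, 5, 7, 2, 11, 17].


After one pass: [45, 5, 7, 2, 11, 17, 45]


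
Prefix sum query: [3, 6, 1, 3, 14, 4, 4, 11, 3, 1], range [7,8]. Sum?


Prefix sums: [0, 3, 9, 10, 13, 27, 31, 35, 46, 49, 50]
Sum[7..8] = prefix[9] - prefix[7] = 49 - 35 = 14


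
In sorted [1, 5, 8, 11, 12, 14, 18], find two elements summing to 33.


Two pointers: lo=0, hi=6
No pair sums to 33


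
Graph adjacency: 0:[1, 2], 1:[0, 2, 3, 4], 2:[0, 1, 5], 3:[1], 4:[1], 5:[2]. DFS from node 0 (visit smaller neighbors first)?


DFS stack-based: start with [0]
Visit order: [0, 1, 2, 5, 3, 4]


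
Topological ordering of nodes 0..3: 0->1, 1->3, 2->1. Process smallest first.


Kahn's algorithm, process smallest node first
Order: [0, 2, 1, 3]


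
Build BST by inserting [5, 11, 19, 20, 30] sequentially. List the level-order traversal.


Root = 5; build tree by BST insertion.
Level-Order traversal: [5, 11, 19, 20, 30]


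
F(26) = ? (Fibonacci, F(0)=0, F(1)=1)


F(n)=F(n-1)+F(n-2)
...F(24)=46368, F(25)=75025, F(26)=121393


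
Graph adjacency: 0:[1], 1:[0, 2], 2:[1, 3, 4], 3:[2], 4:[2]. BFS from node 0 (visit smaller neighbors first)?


BFS queue: start with [0]
Visit order: [0, 1, 2, 3, 4]


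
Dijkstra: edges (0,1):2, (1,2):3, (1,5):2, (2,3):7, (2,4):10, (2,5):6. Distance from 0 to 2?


Dijkstra from 0:
Distances: {0: 0, 1: 2, 2: 5, 3: 12, 4: 15, 5: 4}
Shortest distance to 2 = 5, path = [0, 1, 2]


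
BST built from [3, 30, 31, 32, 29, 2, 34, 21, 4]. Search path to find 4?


BST root = 3
Search for 4: compare at each node
Path: [3, 30, 29, 21, 4]


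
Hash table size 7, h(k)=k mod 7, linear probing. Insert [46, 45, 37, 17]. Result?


Insertions: 46->slot 4; 45->slot 3; 37->slot 2; 17->slot 5
Table: [None, None, 37, 45, 46, 17, None]


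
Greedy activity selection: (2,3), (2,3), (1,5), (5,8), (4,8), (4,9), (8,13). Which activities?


Greedy: pick earliest-ending, then skip overlaps.
Selected (3 activities): [(2, 3), (5, 8), (8, 13)]


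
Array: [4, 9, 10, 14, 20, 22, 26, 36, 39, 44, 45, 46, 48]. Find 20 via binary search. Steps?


Search for 20:
[0,12] mid=6 arr[6]=26
[0,5] mid=2 arr[2]=10
[3,5] mid=4 arr[4]=20
Total: 3 comparisons


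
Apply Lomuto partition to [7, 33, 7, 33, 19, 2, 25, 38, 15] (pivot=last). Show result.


Elements <= 15 go left of pivot.
Result: [7, 7, 2, 15, 19, 33, 25, 38, 33], pivot at index 3


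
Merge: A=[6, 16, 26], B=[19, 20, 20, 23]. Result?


Compare heads, take smaller each step.
Merged: [6, 16, 19, 20, 20, 23, 26]


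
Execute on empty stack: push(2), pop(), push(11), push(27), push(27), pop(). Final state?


push(2) -> [2]
pop() returns 2 -> []
push(11) -> [11]
push(27) -> [11, 27]
push(27) -> [11, 27, 27]
pop() returns 27 -> [11, 27]
Final stack (bottom to top): [11, 27]


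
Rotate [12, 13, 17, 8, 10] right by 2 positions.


Right rotate by 2: [8, 10, 12, 13, 17]


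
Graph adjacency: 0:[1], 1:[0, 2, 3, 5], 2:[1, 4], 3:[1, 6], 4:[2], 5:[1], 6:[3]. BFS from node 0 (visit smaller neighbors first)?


BFS queue: start with [0]
Visit order: [0, 1, 2, 3, 5, 4, 6]


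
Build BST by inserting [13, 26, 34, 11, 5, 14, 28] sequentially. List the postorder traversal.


Root = 13; build tree by BST insertion.
Postorder traversal: [5, 11, 14, 28, 34, 26, 13]


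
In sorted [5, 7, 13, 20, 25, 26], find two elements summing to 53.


Two pointers: lo=0, hi=5
No pair sums to 53


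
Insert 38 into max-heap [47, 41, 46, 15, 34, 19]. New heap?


Append 38: [47, 41, 46, 15, 34, 19, 38]
Bubble up: no swaps needed
Result: [47, 41, 46, 15, 34, 19, 38]


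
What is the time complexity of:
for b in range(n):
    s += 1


Per nesting level: O(n) = O(n)
Complexity: O(n)


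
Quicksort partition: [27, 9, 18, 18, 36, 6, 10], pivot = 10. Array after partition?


Elements <= 10 go left of pivot.
Result: [9, 6, 10, 18, 36, 27, 18], pivot at index 2


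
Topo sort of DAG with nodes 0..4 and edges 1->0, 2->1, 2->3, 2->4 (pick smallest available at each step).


Kahn's algorithm, process smallest node first
Order: [2, 1, 0, 3, 4]


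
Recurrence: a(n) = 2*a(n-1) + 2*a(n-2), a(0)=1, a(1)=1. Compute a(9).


Build bottom-up:
...a(7)=568, a(8)=1552, a(9)=2*1552+2*568=4240


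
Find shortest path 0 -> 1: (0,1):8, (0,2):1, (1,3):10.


Dijkstra from 0:
Distances: {0: 0, 1: 8, 2: 1, 3: 18}
Shortest distance to 1 = 8, path = [0, 1]


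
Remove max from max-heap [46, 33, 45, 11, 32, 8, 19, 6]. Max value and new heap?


Max = 46
Replace root with last, heapify down
Resulting heap: [45, 33, 19, 11, 32, 8, 6]


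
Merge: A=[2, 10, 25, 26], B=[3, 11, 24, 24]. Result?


Compare heads, take smaller each step.
Merged: [2, 3, 10, 11, 24, 24, 25, 26]


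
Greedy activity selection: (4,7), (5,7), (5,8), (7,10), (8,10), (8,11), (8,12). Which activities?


Greedy: pick earliest-ending, then skip overlaps.
Selected (2 activities): [(4, 7), (7, 10)]


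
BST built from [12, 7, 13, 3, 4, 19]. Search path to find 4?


BST root = 12
Search for 4: compare at each node
Path: [12, 7, 3, 4]


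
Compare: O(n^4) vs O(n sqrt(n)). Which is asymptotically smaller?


n^1.5 grows slower than quartic
O(n sqrt(n)) is asymptotically smaller; O(n^4) grows faster


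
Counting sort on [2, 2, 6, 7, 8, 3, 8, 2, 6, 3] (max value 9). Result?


Count array: [0, 0, 3, 2, 0, 0, 2, 1, 2, 0]
Reconstruct: [2, 2, 2, 3, 3, 6, 6, 7, 8, 8]


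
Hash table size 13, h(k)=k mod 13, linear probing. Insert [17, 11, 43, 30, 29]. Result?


Insertions: 17->slot 4; 11->slot 11; 43->slot 5; 30->slot 6; 29->slot 3
Table: [None, None, None, 29, 17, 43, 30, None, None, None, None, 11, None]


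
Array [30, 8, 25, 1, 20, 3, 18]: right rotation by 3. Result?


Right rotate by 3: [20, 3, 18, 30, 8, 25, 1]


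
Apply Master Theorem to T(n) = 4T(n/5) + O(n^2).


a=4, b=5, c=2. log_5(4)=0.861 < c=2. Case 3: O(n^c) = O(n^2)
Complexity: O(n^2)


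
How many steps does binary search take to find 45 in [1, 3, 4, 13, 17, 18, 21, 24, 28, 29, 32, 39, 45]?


Search for 45:
[0,12] mid=6 arr[6]=21
[7,12] mid=9 arr[9]=29
[10,12] mid=11 arr[11]=39
[12,12] mid=12 arr[12]=45
Total: 4 comparisons


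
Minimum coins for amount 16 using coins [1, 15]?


dp[0]=0; dp[i]=1+min(dp[i-c] for c in coins)
...dp[11]=11, dp[12]=12, dp[13]=13, dp[14]=14, dp[15]=1, dp[16]=2
Minimum coins for 16 = 2


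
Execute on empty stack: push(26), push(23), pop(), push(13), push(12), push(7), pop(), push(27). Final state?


push(26) -> [26]
push(23) -> [26, 23]
pop() returns 23 -> [26]
push(13) -> [26, 13]
push(12) -> [26, 13, 12]
push(7) -> [26, 13, 12, 7]
pop() returns 7 -> [26, 13, 12]
push(27) -> [26, 13, 12, 27]
Final stack (bottom to top): [26, 13, 12, 27]


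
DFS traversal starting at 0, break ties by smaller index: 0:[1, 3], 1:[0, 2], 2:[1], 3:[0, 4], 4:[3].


DFS stack-based: start with [0]
Visit order: [0, 1, 2, 3, 4]


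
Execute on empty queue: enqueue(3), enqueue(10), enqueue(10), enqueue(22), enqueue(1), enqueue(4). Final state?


enqueue(3) -> [3]
enqueue(10) -> [3, 10]
enqueue(10) -> [3, 10, 10]
enqueue(22) -> [3, 10, 10, 22]
enqueue(1) -> [3, 10, 10, 22, 1]
enqueue(4) -> [3, 10, 10, 22, 1, 4]
Final queue (front to back): [3, 10, 10, 22, 1, 4]


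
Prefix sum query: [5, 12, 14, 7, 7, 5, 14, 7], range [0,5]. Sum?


Prefix sums: [0, 5, 17, 31, 38, 45, 50, 64, 71]
Sum[0..5] = prefix[6] - prefix[0] = 50 - 0 = 50


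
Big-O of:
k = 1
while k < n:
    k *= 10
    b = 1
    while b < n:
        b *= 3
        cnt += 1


Per nesting level: O(log n) * O(log n) = O((log n)^2)
Complexity: O((log n)^2)


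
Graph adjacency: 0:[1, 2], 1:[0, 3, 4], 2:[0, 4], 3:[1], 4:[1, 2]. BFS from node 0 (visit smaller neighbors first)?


BFS queue: start with [0]
Visit order: [0, 1, 2, 3, 4]


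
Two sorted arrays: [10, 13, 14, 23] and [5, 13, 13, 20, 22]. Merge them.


Compare heads, take smaller each step.
Merged: [5, 10, 13, 13, 13, 14, 20, 22, 23]


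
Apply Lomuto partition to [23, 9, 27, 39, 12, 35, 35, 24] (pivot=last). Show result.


Elements <= 24 go left of pivot.
Result: [23, 9, 12, 24, 27, 35, 35, 39], pivot at index 3


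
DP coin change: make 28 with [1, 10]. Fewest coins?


dp[0]=0; dp[i]=1+min(dp[i-c] for c in coins)
...dp[23]=5, dp[24]=6, dp[25]=7, dp[26]=8, dp[27]=9, dp[28]=10
Minimum coins for 28 = 10


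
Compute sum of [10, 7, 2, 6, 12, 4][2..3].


Prefix sums: [0, 10, 17, 19, 25, 37, 41]
Sum[2..3] = prefix[4] - prefix[2] = 25 - 17 = 8


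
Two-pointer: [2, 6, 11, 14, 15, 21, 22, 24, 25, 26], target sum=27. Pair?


Two pointers: lo=0, hi=9
Found pair: (2, 25) summing to 27


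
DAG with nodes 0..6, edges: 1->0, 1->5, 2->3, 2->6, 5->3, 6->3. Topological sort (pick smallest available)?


Kahn's algorithm, process smallest node first
Order: [1, 0, 2, 4, 5, 6, 3]


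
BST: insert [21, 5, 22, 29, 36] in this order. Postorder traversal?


Root = 21; build tree by BST insertion.
Postorder traversal: [5, 36, 29, 22, 21]


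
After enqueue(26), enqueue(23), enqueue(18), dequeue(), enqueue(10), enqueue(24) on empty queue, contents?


enqueue(26) -> [26]
enqueue(23) -> [26, 23]
enqueue(18) -> [26, 23, 18]
dequeue() returns 26 -> [23, 18]
enqueue(10) -> [23, 18, 10]
enqueue(24) -> [23, 18, 10, 24]
Final queue (front to back): [23, 18, 10, 24]


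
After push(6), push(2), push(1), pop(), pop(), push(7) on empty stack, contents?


push(6) -> [6]
push(2) -> [6, 2]
push(1) -> [6, 2, 1]
pop() returns 1 -> [6, 2]
pop() returns 2 -> [6]
push(7) -> [6, 7]
Final stack (bottom to top): [6, 7]


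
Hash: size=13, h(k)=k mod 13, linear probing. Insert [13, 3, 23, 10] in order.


Insertions: 13->slot 0; 3->slot 3; 23->slot 10; 10->slot 11
Table: [13, None, None, 3, None, None, None, None, None, None, 23, 10, None]


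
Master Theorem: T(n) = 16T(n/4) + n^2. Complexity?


a=16, b=4, c=2. log_4(16)=2 = c=2. Case 2: O(n^c log n) = O(n^2 log n)
Complexity: O(n^2 log n)


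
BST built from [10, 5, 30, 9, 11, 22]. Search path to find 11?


BST root = 10
Search for 11: compare at each node
Path: [10, 30, 11]


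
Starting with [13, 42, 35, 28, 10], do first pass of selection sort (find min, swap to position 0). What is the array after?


After one pass: [10, 42, 35, 28, 13]


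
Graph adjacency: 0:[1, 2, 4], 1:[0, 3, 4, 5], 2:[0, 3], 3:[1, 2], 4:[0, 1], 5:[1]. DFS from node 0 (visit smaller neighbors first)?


DFS stack-based: start with [0]
Visit order: [0, 1, 3, 2, 4, 5]


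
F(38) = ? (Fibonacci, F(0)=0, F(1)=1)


F(n)=F(n-1)+F(n-2)
...F(36)=14930352, F(37)=24157817, F(38)=39088169


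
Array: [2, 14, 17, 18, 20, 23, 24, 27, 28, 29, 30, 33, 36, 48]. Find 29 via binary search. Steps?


Search for 29:
[0,13] mid=6 arr[6]=24
[7,13] mid=10 arr[10]=30
[7,9] mid=8 arr[8]=28
[9,9] mid=9 arr[9]=29
Total: 4 comparisons


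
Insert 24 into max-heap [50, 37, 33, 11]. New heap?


Append 24: [50, 37, 33, 11, 24]
Bubble up: no swaps needed
Result: [50, 37, 33, 11, 24]


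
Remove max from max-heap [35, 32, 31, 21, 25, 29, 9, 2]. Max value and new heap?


Max = 35
Replace root with last, heapify down
Resulting heap: [32, 25, 31, 21, 2, 29, 9]


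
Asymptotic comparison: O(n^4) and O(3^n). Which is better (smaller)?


quartic grows slower than exponential (base 3)
O(n^4) is asymptotically smaller; O(3^n) grows faster


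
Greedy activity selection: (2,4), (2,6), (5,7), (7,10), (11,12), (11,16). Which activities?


Greedy: pick earliest-ending, then skip overlaps.
Selected (4 activities): [(2, 4), (5, 7), (7, 10), (11, 12)]


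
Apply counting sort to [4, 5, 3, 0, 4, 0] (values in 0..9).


Count array: [2, 0, 0, 1, 2, 1, 0, 0, 0, 0]
Reconstruct: [0, 0, 3, 4, 4, 5]


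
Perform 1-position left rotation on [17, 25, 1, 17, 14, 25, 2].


Left rotate by 1: [25, 1, 17, 14, 25, 2, 17]


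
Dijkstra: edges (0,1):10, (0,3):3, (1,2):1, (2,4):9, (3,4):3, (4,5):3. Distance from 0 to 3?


Dijkstra from 0:
Distances: {0: 0, 1: 10, 2: 11, 3: 3, 4: 6, 5: 9}
Shortest distance to 3 = 3, path = [0, 3]


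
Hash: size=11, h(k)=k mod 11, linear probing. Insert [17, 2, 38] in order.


Insertions: 17->slot 6; 2->slot 2; 38->slot 5
Table: [None, None, 2, None, None, 38, 17, None, None, None, None]


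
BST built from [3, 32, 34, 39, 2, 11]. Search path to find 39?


BST root = 3
Search for 39: compare at each node
Path: [3, 32, 34, 39]


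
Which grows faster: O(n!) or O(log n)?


logarithmic grows slower than factorial
O(log n) is asymptotically smaller; O(n!) grows faster


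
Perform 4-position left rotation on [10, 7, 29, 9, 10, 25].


Left rotate by 4: [10, 25, 10, 7, 29, 9]


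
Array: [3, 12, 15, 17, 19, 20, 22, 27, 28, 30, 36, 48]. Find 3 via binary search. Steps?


Search for 3:
[0,11] mid=5 arr[5]=20
[0,4] mid=2 arr[2]=15
[0,1] mid=0 arr[0]=3
Total: 3 comparisons


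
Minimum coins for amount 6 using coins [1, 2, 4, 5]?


dp[0]=0; dp[i]=1+min(dp[i-c] for c in coins)
...dp[1]=1, dp[2]=1, dp[3]=2, dp[4]=1, dp[5]=1, dp[6]=2
Minimum coins for 6 = 2


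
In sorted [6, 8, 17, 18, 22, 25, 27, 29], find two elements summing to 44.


Two pointers: lo=0, hi=7
Found pair: (17, 27) summing to 44


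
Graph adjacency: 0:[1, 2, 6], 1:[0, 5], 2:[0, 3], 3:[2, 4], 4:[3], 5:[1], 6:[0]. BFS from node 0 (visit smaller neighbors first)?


BFS queue: start with [0]
Visit order: [0, 1, 2, 6, 5, 3, 4]


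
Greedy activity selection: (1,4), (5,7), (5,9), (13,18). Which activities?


Greedy: pick earliest-ending, then skip overlaps.
Selected (3 activities): [(1, 4), (5, 7), (13, 18)]


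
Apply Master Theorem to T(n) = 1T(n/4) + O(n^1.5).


a=1, b=4, c=1.5. log_4(1)=0 < c=1.5. Case 3: O(n^c) = O(n^1.500)
Complexity: O(n^1.500)


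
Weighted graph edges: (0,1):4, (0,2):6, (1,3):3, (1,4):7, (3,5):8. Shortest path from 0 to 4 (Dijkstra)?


Dijkstra from 0:
Distances: {0: 0, 1: 4, 2: 6, 3: 7, 4: 11, 5: 15}
Shortest distance to 4 = 11, path = [0, 1, 4]


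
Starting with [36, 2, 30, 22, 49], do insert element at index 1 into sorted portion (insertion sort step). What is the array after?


After one pass: [2, 36, 30, 22, 49]


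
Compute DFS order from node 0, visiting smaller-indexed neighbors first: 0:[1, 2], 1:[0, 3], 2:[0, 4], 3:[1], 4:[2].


DFS stack-based: start with [0]
Visit order: [0, 1, 3, 2, 4]


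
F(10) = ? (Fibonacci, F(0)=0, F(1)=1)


F(n)=F(n-1)+F(n-2)
...F(8)=21, F(9)=34, F(10)=55


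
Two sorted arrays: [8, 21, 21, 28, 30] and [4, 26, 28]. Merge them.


Compare heads, take smaller each step.
Merged: [4, 8, 21, 21, 26, 28, 28, 30]


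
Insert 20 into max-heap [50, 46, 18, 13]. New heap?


Append 20: [50, 46, 18, 13, 20]
Bubble up: no swaps needed
Result: [50, 46, 18, 13, 20]


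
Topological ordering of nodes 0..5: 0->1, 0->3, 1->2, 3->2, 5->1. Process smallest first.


Kahn's algorithm, process smallest node first
Order: [0, 3, 4, 5, 1, 2]


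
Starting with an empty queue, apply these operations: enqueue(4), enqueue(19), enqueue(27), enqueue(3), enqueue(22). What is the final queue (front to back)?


enqueue(4) -> [4]
enqueue(19) -> [4, 19]
enqueue(27) -> [4, 19, 27]
enqueue(3) -> [4, 19, 27, 3]
enqueue(22) -> [4, 19, 27, 3, 22]
Final queue (front to back): [4, 19, 27, 3, 22]


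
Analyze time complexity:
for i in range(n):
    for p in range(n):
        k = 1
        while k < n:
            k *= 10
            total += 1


Per nesting level: O(n) * O(n) * O(log n) = O(n^2 log n)
Complexity: O(n^2 log n)


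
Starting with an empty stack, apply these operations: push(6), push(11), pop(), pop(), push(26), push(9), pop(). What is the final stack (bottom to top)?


push(6) -> [6]
push(11) -> [6, 11]
pop() returns 11 -> [6]
pop() returns 6 -> []
push(26) -> [26]
push(9) -> [26, 9]
pop() returns 9 -> [26]
Final stack (bottom to top): [26]


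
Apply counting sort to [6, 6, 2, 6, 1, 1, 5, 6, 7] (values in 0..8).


Count array: [0, 2, 1, 0, 0, 1, 4, 1, 0]
Reconstruct: [1, 1, 2, 5, 6, 6, 6, 6, 7]


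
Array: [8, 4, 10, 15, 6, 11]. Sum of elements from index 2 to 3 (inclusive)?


Prefix sums: [0, 8, 12, 22, 37, 43, 54]
Sum[2..3] = prefix[4] - prefix[2] = 37 - 12 = 25


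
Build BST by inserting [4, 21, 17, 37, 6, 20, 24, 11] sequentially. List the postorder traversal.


Root = 4; build tree by BST insertion.
Postorder traversal: [11, 6, 20, 17, 24, 37, 21, 4]


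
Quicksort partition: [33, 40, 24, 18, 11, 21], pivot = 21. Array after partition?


Elements <= 21 go left of pivot.
Result: [18, 11, 21, 33, 40, 24], pivot at index 2


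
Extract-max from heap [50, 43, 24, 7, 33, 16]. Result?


Max = 50
Replace root with last, heapify down
Resulting heap: [43, 33, 24, 7, 16]


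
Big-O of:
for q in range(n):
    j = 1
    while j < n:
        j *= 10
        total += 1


Per nesting level: O(n) * O(log n) = O(n log n)
Complexity: O(n log n)


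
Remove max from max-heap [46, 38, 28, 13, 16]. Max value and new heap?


Max = 46
Replace root with last, heapify down
Resulting heap: [38, 16, 28, 13]


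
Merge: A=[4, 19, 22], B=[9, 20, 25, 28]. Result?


Compare heads, take smaller each step.
Merged: [4, 9, 19, 20, 22, 25, 28]


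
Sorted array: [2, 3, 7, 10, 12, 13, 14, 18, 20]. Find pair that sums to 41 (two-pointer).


Two pointers: lo=0, hi=8
No pair sums to 41


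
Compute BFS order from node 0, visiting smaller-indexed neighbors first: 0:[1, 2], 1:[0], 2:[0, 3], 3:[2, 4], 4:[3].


BFS queue: start with [0]
Visit order: [0, 1, 2, 3, 4]


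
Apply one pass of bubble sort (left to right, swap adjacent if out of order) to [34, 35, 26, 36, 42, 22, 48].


After one pass: [34, 26, 35, 36, 22, 42, 48]


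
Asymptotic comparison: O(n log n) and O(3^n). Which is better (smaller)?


linearithmic grows slower than exponential (base 3)
O(n log n) is asymptotically smaller; O(3^n) grows faster


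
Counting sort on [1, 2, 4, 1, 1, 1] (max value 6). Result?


Count array: [0, 4, 1, 0, 1, 0, 0]
Reconstruct: [1, 1, 1, 1, 2, 4]


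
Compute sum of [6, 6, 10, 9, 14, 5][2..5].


Prefix sums: [0, 6, 12, 22, 31, 45, 50]
Sum[2..5] = prefix[6] - prefix[2] = 50 - 12 = 38


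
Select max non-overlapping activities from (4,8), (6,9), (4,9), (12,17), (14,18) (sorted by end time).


Greedy: pick earliest-ending, then skip overlaps.
Selected (2 activities): [(4, 8), (12, 17)]


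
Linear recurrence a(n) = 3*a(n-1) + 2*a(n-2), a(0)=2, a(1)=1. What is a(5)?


Build bottom-up:
...a(3)=23, a(4)=83, a(5)=3*83+2*23=295


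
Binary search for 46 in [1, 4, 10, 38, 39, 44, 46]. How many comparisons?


Search for 46:
[0,6] mid=3 arr[3]=38
[4,6] mid=5 arr[5]=44
[6,6] mid=6 arr[6]=46
Total: 3 comparisons


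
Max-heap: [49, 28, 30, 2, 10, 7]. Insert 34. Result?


Append 34: [49, 28, 30, 2, 10, 7, 34]
Bubble up: swap idx 6(34) with idx 2(30)
Result: [49, 28, 34, 2, 10, 7, 30]


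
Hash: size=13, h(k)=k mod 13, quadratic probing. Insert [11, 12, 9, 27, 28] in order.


Insertions: 11->slot 11; 12->slot 12; 9->slot 9; 27->slot 1; 28->slot 2
Table: [None, 27, 28, None, None, None, None, None, None, 9, None, 11, 12]
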